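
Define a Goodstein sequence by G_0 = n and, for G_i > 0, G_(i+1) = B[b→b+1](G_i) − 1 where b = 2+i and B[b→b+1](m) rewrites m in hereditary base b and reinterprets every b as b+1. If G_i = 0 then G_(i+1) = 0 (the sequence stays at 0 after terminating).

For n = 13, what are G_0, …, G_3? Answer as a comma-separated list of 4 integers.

i=0: 13 = 2^(2 + 1) + 2^2 + 1 (b=2); 2→3: 3^(3 + 1) + 3^3 + 1 = 109; 109−1 = 108
i=1: 108 = 3^(3 + 1) + 3^3 (b=3); 3→4: 4^(4 + 1) + 4^4 = 1280; 1280−1 = 1279
i=2: 1279 = 4^(4 + 1) + 3·4^3 + 3·4^2 + 3·4 + 3 (b=4); 4→5: 5^(5 + 1) + 3·5^3 + 3·5^2 + 3·5 + 3 = 16093; 16093−1 = 16092

13, 108, 1279, 16092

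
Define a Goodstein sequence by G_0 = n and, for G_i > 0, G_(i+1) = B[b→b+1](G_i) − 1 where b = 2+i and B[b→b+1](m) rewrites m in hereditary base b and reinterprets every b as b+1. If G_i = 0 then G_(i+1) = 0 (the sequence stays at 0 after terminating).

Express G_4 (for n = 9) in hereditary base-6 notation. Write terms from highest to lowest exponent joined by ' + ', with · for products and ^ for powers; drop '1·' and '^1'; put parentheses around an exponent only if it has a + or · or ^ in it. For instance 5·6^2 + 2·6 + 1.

[0] 9 ≡ 2^(2 + 1) + 1 (base 2). Lift 3: 82. −1: 81.
[1] 81 ≡ 3^(3 + 1) (base 3). Lift 4: 1024. −1: 1023.
[2] 1023 ≡ 3·4^4 + 3·4^3 + 3·4^2 + 3·4 + 3 (base 4). Lift 5: 9843. −1: 9842.
[3] 9842 ≡ 3·5^5 + 3·5^3 + 3·5^2 + 3·5 + 2 (base 5). Lift 6: 140744. −1: 140743.
[4] 140743 ≡ 3·6^6 + 3·6^3 + 3·6^2 + 3·6 + 1 (base 6). Lift 7: 2471827. −1: 2471826.

3·6^6 + 3·6^3 + 3·6^2 + 3·6 + 1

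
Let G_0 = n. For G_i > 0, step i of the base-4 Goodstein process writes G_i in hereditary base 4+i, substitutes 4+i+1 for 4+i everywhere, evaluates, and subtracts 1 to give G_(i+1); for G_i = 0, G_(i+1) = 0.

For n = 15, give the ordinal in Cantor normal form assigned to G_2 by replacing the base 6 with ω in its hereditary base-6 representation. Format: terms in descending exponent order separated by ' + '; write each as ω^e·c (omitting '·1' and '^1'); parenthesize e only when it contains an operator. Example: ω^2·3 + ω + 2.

[0] 15 ≡ 3·4 + 3 (base 4). Lift 5: 18. −1: 17.
[1] 17 ≡ 3·5 + 2 (base 5). Lift 6: 20. −1: 19.
[2] 19 ≡ 3·6 + 1 (base 6). Lift 7: 22. −1: 21.

ω·3 + 1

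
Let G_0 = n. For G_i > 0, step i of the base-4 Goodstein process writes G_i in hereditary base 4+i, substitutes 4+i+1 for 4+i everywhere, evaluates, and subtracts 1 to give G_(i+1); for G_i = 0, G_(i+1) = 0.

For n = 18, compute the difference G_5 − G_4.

G_0=18  [base 4] 4^2 + 2  →[4↦5]→  5^2 + 2 = 27  −1 ⇒ G_1=26
G_1=26  [base 5] 5^2 + 1  →[5↦6]→  6^2 + 1 = 37  −1 ⇒ G_2=36
G_2=36  [base 6] 6^2  →[6↦7]→  7^2 = 49  −1 ⇒ G_3=48
G_3=48  [base 7] 6·7 + 6  →[7↦8]→  6·8 + 6 = 54  −1 ⇒ G_4=53
G_4=53  [base 8] 6·8 + 5  →[8↦9]→  6·9 + 5 = 59  −1 ⇒ G_5=58

5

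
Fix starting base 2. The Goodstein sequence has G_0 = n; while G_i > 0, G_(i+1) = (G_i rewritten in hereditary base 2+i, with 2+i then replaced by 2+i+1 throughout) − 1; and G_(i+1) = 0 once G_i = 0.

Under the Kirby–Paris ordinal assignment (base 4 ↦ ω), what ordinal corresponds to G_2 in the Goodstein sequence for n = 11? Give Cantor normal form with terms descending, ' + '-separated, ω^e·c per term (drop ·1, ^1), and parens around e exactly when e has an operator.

ω^(ω + 1) + 3

G_0=11  [base 2] 2^(2 + 1) + 2 + 1  →[2↦3]→  3^(3 + 1) + 3 + 1 = 85  −1 ⇒ G_1=84
G_1=84  [base 3] 3^(3 + 1) + 3  →[3↦4]→  4^(4 + 1) + 4 = 1028  −1 ⇒ G_2=1027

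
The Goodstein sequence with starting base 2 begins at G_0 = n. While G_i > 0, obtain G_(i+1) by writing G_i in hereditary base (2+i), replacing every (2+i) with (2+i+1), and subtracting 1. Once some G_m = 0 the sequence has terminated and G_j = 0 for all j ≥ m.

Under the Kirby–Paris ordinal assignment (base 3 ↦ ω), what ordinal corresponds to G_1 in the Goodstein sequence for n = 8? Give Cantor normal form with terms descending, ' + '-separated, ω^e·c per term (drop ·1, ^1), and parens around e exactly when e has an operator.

ω^ω·2 + ω^2·2 + ω·2 + 2

base 2: 8 = 2^(2 + 1); at 3: 3^(3 + 1) = 81; next = 80
base 3: 80 = 2·3^3 + 2·3^2 + 2·3 + 2; at 4: 2·4^4 + 2·4^2 + 2·4 + 2 = 554; next = 553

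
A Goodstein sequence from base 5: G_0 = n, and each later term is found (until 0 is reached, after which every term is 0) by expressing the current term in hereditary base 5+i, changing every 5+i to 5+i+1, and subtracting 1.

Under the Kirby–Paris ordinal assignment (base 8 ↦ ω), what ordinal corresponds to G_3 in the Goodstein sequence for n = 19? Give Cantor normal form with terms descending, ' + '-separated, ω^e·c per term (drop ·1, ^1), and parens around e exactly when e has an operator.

step 0: 19 = 3·5 + 4; sub 6 for 5: 3·6 + 4; = 22; G_1 = 22−1 = 21
step 1: 21 = 3·6 + 3; sub 7 for 6: 3·7 + 3; = 24; G_2 = 24−1 = 23
step 2: 23 = 3·7 + 2; sub 8 for 7: 3·8 + 2; = 26; G_3 = 26−1 = 25
step 3: 25 = 3·8 + 1; sub 9 for 8: 3·9 + 1; = 28; G_4 = 28−1 = 27

ω·3 + 1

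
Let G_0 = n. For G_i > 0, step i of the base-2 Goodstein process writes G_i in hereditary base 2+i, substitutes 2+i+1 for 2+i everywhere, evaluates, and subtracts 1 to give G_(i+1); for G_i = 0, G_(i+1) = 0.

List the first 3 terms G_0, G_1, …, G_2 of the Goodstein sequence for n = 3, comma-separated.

3, 3, 3

3 —HB2→ 2 + 1 —bump→ 3 + 1 = 4 —(−1)→ 3
3 —HB3→ 3 —bump→ 4 = 4 —(−1)→ 3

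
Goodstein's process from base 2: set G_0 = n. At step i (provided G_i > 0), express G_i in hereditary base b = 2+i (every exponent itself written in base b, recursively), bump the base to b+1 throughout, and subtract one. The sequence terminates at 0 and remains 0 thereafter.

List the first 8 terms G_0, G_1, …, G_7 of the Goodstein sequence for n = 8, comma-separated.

step 0: 8 = 2^(2 + 1); sub 3 for 2: 3^(3 + 1); = 81; G_1 = 81−1 = 80
step 1: 80 = 2·3^3 + 2·3^2 + 2·3 + 2; sub 4 for 3: 2·4^4 + 2·4^2 + 2·4 + 2; = 554; G_2 = 554−1 = 553
step 2: 553 = 2·4^4 + 2·4^2 + 2·4 + 1; sub 5 for 4: 2·5^5 + 2·5^2 + 2·5 + 1; = 6311; G_3 = 6311−1 = 6310
step 3: 6310 = 2·5^5 + 2·5^2 + 2·5; sub 6 for 5: 2·6^6 + 2·6^2 + 2·6; = 93396; G_4 = 93396−1 = 93395
step 4: 93395 = 2·6^6 + 2·6^2 + 6 + 5; sub 7 for 6: 2·7^7 + 2·7^2 + 7 + 5; = 1647196; G_5 = 1647196−1 = 1647195
step 5: 1647195 = 2·7^7 + 2·7^2 + 7 + 4; sub 8 for 7: 2·8^8 + 2·8^2 + 8 + 4; = 33554572; G_6 = 33554572−1 = 33554571
step 6: 33554571 = 2·8^8 + 2·8^2 + 8 + 3; sub 9 for 8: 2·9^9 + 2·9^2 + 9 + 3; = 774841152; G_7 = 774841152−1 = 774841151

8, 80, 553, 6310, 93395, 1647195, 33554571, 774841151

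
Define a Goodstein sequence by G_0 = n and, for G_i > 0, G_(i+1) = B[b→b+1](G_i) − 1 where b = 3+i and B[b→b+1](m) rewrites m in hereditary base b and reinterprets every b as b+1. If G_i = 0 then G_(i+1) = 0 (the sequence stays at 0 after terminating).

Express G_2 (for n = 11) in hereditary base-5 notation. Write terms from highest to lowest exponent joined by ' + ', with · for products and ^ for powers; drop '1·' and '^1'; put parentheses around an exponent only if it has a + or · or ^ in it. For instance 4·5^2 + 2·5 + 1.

5^2

11 —HB3→ 3^2 + 2 —bump→ 4^2 + 2 = 18 —(−1)→ 17
17 —HB4→ 4^2 + 1 —bump→ 5^2 + 1 = 26 —(−1)→ 25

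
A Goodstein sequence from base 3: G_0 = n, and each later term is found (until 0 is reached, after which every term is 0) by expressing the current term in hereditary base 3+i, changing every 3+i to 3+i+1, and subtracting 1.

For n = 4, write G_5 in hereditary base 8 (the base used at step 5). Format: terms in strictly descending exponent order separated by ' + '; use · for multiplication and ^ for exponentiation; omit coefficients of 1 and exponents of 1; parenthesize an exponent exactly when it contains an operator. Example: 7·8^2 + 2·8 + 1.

(0) 4|_3 = 3 + 1 ↦ 4 + 1|_4 = 5 ⇒ 4
(1) 4|_4 = 4 ↦ 5|_5 = 5 ⇒ 4
(2) 4|_5 = 4 ↦ 4|_6 = 4 ⇒ 3
(3) 3|_6 = 3 ↦ 3|_7 = 3 ⇒ 2
(4) 2|_7 = 2 ↦ 2|_8 = 2 ⇒ 1
(5) 1|_8 = 1 ↦ 1|_9 = 1 ⇒ 0

1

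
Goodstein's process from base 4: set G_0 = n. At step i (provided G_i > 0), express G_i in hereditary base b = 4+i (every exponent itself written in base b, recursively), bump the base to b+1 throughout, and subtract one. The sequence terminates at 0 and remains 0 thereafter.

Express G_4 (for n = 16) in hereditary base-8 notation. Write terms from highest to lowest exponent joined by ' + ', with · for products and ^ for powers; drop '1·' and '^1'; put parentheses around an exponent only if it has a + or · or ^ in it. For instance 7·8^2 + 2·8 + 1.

[0] 16 ≡ 4^2 (base 4). Lift 5: 25. −1: 24.
[1] 24 ≡ 4·5 + 4 (base 5). Lift 6: 28. −1: 27.
[2] 27 ≡ 4·6 + 3 (base 6). Lift 7: 31. −1: 30.
[3] 30 ≡ 4·7 + 2 (base 7). Lift 8: 34. −1: 33.
[4] 33 ≡ 4·8 + 1 (base 8). Lift 9: 37. −1: 36.

4·8 + 1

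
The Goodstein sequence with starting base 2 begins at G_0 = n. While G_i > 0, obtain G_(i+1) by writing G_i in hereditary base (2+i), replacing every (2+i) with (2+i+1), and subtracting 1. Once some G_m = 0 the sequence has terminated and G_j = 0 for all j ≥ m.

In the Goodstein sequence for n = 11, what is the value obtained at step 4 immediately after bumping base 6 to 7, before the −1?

5764802

i=0: 11 = 2^(2 + 1) + 2 + 1 (b=2); 2→3: 3^(3 + 1) + 3 + 1 = 85; 85−1 = 84
i=1: 84 = 3^(3 + 1) + 3 (b=3); 3→4: 4^(4 + 1) + 4 = 1028; 1028−1 = 1027
i=2: 1027 = 4^(4 + 1) + 3 (b=4); 4→5: 5^(5 + 1) + 3 = 15628; 15628−1 = 15627
i=3: 15627 = 5^(5 + 1) + 2 (b=5); 5→6: 6^(6 + 1) + 2 = 279938; 279938−1 = 279937
i=4: 279937 = 6^(6 + 1) + 1 (b=6); 6→7: 7^(7 + 1) + 1 = 5764802; 5764802−1 = 5764801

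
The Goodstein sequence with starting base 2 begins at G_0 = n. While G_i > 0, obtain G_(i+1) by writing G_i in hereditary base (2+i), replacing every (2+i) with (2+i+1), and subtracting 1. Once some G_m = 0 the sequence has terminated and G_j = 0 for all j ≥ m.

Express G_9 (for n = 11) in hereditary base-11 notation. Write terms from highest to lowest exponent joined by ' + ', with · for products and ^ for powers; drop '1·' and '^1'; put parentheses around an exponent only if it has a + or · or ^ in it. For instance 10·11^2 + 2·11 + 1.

(0) 11|_2 = 2^(2 + 1) + 2 + 1 ↦ 3^(3 + 1) + 3 + 1|_3 = 85 ⇒ 84
(1) 84|_3 = 3^(3 + 1) + 3 ↦ 4^(4 + 1) + 4|_4 = 1028 ⇒ 1027
(2) 1027|_4 = 4^(4 + 1) + 3 ↦ 5^(5 + 1) + 3|_5 = 15628 ⇒ 15627
(3) 15627|_5 = 5^(5 + 1) + 2 ↦ 6^(6 + 1) + 2|_6 = 279938 ⇒ 279937
(4) 279937|_6 = 6^(6 + 1) + 1 ↦ 7^(7 + 1) + 1|_7 = 5764802 ⇒ 5764801
(5) 5764801|_7 = 7^(7 + 1) ↦ 8^(8 + 1)|_8 = 134217728 ⇒ 134217727
(6) 134217727|_8 = 7·8^8 + 7·8^7 + 7·8^6 + 7·8^5 + 7·8^4 + 7·8^3 + 7·8^2 + 7·8 + 7 ↦ 7·9^9 + 7·9^7 + 7·9^6 + 7·9^5 + 7·9^4 + 7·9^3 + 7·9^2 + 7·9 + 7|_9 = 2749609303 ⇒ 2749609302
(7) 2749609302|_9 = 7·9^9 + 7·9^7 + 7·9^6 + 7·9^5 + 7·9^4 + 7·9^3 + 7·9^2 + 7·9 + 6 ↦ 7·10^10 + 7·10^7 + 7·10^6 + 7·10^5 + 7·10^4 + 7·10^3 + 7·10^2 + 7·10 + 6|_10 = 70077777776 ⇒ 70077777775
(8) 70077777775|_10 = 7·10^10 + 7·10^7 + 7·10^6 + 7·10^5 + 7·10^4 + 7·10^3 + 7·10^2 + 7·10 + 5 ↦ 7·11^11 + 7·11^7 + 7·11^6 + 7·11^5 + 7·11^4 + 7·11^3 + 7·11^2 + 7·11 + 5|_11 = 1997331745491 ⇒ 1997331745490

7·11^11 + 7·11^7 + 7·11^6 + 7·11^5 + 7·11^4 + 7·11^3 + 7·11^2 + 7·11 + 4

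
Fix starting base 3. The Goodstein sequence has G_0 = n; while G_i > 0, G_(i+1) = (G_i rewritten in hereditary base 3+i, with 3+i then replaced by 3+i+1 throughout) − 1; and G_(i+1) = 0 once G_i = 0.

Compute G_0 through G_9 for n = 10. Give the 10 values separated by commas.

G_0 = 10. HB_3(10) = 3^2 + 1. Bump = 17. G_1 = 16.
G_1 = 16. HB_4(16) = 4^2. Bump = 25. G_2 = 24.
G_2 = 24. HB_5(24) = 4·5 + 4. Bump = 28. G_3 = 27.
G_3 = 27. HB_6(27) = 4·6 + 3. Bump = 31. G_4 = 30.
G_4 = 30. HB_7(30) = 4·7 + 2. Bump = 34. G_5 = 33.
G_5 = 33. HB_8(33) = 4·8 + 1. Bump = 37. G_6 = 36.
G_6 = 36. HB_9(36) = 4·9. Bump = 40. G_7 = 39.
G_7 = 39. HB_10(39) = 3·10 + 9. Bump = 42. G_8 = 41.
G_8 = 41. HB_11(41) = 3·11 + 8. Bump = 44. G_9 = 43.

10, 16, 24, 27, 30, 33, 36, 39, 41, 43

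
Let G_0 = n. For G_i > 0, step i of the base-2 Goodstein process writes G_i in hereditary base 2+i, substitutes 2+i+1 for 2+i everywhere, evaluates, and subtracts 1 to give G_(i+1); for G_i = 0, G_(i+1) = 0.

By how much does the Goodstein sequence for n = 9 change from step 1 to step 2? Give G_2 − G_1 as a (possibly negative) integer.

942

step 0: 9 = 2^(2 + 1) + 1; sub 3 for 2: 3^(3 + 1) + 1; = 82; G_1 = 82−1 = 81
step 1: 81 = 3^(3 + 1); sub 4 for 3: 4^(4 + 1); = 1024; G_2 = 1024−1 = 1023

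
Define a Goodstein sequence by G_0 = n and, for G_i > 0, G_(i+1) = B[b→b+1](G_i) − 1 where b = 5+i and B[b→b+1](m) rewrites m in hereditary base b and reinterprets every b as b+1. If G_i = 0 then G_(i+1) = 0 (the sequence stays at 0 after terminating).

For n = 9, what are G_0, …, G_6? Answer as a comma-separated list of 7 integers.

G_0=9  [base 5] 5 + 4  →[5↦6]→  6 + 4 = 10  −1 ⇒ G_1=9
G_1=9  [base 6] 6 + 3  →[6↦7]→  7 + 3 = 10  −1 ⇒ G_2=9
G_2=9  [base 7] 7 + 2  →[7↦8]→  8 + 2 = 10  −1 ⇒ G_3=9
G_3=9  [base 8] 8 + 1  →[8↦9]→  9 + 1 = 10  −1 ⇒ G_4=9
G_4=9  [base 9] 9  →[9↦10]→  10 = 10  −1 ⇒ G_5=9
G_5=9  [base 10] 9  →[10↦11]→  9 = 9  −1 ⇒ G_6=8

9, 9, 9, 9, 9, 9, 8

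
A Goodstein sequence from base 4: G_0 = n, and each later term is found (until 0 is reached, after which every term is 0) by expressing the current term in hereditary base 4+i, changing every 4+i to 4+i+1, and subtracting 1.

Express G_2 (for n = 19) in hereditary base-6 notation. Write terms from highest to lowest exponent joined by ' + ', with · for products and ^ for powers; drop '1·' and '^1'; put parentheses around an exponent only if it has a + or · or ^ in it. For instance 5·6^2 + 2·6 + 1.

G_0 = 19. HB_4(19) = 4^2 + 3. Bump = 28. G_1 = 27.
G_1 = 27. HB_5(27) = 5^2 + 2. Bump = 38. G_2 = 37.
G_2 = 37. HB_6(37) = 6^2 + 1. Bump = 50. G_3 = 49.

6^2 + 1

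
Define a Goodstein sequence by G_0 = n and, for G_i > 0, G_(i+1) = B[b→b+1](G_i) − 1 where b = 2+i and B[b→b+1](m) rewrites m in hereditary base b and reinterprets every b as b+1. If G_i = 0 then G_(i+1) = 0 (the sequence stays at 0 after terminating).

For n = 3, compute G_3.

(0) 3|_2 = 2 + 1 ↦ 3 + 1|_3 = 4 ⇒ 3
(1) 3|_3 = 3 ↦ 4|_4 = 4 ⇒ 3
(2) 3|_4 = 3 ↦ 3|_5 = 3 ⇒ 2
(3) 2|_5 = 2 ↦ 2|_6 = 2 ⇒ 1

2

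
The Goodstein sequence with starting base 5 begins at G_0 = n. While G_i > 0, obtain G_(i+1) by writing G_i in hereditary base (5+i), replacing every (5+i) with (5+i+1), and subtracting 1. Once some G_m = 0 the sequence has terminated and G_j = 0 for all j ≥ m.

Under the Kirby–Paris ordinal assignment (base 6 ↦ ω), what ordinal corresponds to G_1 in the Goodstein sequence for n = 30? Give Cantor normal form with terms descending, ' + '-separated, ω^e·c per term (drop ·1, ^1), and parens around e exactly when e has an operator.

ω^2 + 5

i=0: 30 = 5^2 + 5 (b=5); 5→6: 6^2 + 6 = 42; 42−1 = 41
i=1: 41 = 6^2 + 5 (b=6); 6→7: 7^2 + 5 = 54; 54−1 = 53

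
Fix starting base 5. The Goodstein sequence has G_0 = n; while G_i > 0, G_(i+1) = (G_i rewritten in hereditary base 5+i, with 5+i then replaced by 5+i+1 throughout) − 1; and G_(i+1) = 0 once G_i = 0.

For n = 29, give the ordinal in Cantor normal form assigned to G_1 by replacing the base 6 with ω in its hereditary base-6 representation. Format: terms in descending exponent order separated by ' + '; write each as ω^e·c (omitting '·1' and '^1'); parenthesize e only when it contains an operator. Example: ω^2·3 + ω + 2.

ω^2 + 3

G_0 = 29. HB_5(29) = 5^2 + 4. Bump = 40. G_1 = 39.
G_1 = 39. HB_6(39) = 6^2 + 3. Bump = 52. G_2 = 51.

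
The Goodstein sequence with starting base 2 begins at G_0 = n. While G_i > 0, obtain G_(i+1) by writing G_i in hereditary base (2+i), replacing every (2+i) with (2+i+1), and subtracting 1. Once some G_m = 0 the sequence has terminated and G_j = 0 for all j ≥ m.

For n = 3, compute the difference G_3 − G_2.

-1

step 0: 3 = 2 + 1; sub 3 for 2: 3 + 1; = 4; G_1 = 4−1 = 3
step 1: 3 = 3; sub 4 for 3: 4; = 4; G_2 = 4−1 = 3
step 2: 3 = 3; sub 5 for 4: 3; = 3; G_3 = 3−1 = 2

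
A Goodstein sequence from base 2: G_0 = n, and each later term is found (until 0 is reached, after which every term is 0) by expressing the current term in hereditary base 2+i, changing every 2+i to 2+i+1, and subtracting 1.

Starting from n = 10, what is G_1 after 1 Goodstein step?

83

G_0 = 10. HB_2(10) = 2^(2 + 1) + 2. Bump = 84. G_1 = 83.
G_1 = 83. HB_3(83) = 3^(3 + 1) + 2. Bump = 1026. G_2 = 1025.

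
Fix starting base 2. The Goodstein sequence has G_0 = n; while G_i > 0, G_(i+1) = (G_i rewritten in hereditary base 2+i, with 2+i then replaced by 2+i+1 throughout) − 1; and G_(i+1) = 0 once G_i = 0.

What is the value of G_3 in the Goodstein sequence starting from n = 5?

467

5 —HB2→ 2^2 + 1 —bump→ 3^3 + 1 = 28 —(−1)→ 27
27 —HB3→ 3^3 —bump→ 4^4 = 256 —(−1)→ 255
255 —HB4→ 3·4^3 + 3·4^2 + 3·4 + 3 —bump→ 3·5^3 + 3·5^2 + 3·5 + 3 = 468 —(−1)→ 467
467 —HB5→ 3·5^3 + 3·5^2 + 3·5 + 2 —bump→ 3·6^3 + 3·6^2 + 3·6 + 2 = 776 —(−1)→ 775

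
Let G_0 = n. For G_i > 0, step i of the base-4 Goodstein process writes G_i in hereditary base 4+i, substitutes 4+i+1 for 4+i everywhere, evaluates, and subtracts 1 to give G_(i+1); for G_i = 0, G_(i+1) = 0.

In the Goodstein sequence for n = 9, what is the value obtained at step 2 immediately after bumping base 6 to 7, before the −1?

step 0: 9 = 2·4 + 1; sub 5 for 4: 2·5 + 1; = 11; G_1 = 11−1 = 10
step 1: 10 = 2·5; sub 6 for 5: 2·6; = 12; G_2 = 12−1 = 11

12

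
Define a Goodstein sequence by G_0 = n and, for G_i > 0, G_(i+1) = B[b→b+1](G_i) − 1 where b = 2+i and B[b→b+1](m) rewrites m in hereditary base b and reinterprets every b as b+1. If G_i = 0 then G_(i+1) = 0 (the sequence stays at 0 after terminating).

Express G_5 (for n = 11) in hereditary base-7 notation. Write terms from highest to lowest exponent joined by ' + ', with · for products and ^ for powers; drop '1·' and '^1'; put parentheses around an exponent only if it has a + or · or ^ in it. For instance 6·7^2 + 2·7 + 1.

11 —HB2→ 2^(2 + 1) + 2 + 1 —bump→ 3^(3 + 1) + 3 + 1 = 85 —(−1)→ 84
84 —HB3→ 3^(3 + 1) + 3 —bump→ 4^(4 + 1) + 4 = 1028 —(−1)→ 1027
1027 —HB4→ 4^(4 + 1) + 3 —bump→ 5^(5 + 1) + 3 = 15628 —(−1)→ 15627
15627 —HB5→ 5^(5 + 1) + 2 —bump→ 6^(6 + 1) + 2 = 279938 —(−1)→ 279937
279937 —HB6→ 6^(6 + 1) + 1 —bump→ 7^(7 + 1) + 1 = 5764802 —(−1)→ 5764801
5764801 —HB7→ 7^(7 + 1) —bump→ 8^(8 + 1) = 134217728 —(−1)→ 134217727

7^(7 + 1)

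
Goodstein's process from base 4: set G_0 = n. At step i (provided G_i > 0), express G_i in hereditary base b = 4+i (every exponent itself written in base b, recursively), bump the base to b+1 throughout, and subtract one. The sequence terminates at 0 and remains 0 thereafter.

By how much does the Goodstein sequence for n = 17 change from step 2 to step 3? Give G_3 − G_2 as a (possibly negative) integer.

17 —HB4→ 4^2 + 1 —bump→ 5^2 + 1 = 26 —(−1)→ 25
25 —HB5→ 5^2 —bump→ 6^2 = 36 —(−1)→ 35
35 —HB6→ 5·6 + 5 —bump→ 5·7 + 5 = 40 —(−1)→ 39

4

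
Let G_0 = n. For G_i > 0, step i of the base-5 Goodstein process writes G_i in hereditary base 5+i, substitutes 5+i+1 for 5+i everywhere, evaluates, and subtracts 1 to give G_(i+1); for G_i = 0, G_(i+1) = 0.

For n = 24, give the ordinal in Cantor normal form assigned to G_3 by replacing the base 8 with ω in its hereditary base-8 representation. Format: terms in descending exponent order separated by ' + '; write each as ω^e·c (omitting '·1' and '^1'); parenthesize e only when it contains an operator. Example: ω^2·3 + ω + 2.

[0] 24 ≡ 4·5 + 4 (base 5). Lift 6: 28. −1: 27.
[1] 27 ≡ 4·6 + 3 (base 6). Lift 7: 31. −1: 30.
[2] 30 ≡ 4·7 + 2 (base 7). Lift 8: 34. −1: 33.
[3] 33 ≡ 4·8 + 1 (base 8). Lift 9: 37. −1: 36.

ω·4 + 1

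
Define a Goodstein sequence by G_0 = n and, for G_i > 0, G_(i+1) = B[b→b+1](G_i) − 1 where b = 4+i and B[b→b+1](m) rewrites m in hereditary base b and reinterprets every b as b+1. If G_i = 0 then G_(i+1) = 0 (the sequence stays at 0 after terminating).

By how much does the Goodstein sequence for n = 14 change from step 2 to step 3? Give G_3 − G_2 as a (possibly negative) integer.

step 0: 14 = 3·4 + 2; sub 5 for 4: 3·5 + 2; = 17; G_1 = 17−1 = 16
step 1: 16 = 3·5 + 1; sub 6 for 5: 3·6 + 1; = 19; G_2 = 19−1 = 18
step 2: 18 = 3·6; sub 7 for 6: 3·7; = 21; G_3 = 21−1 = 20

2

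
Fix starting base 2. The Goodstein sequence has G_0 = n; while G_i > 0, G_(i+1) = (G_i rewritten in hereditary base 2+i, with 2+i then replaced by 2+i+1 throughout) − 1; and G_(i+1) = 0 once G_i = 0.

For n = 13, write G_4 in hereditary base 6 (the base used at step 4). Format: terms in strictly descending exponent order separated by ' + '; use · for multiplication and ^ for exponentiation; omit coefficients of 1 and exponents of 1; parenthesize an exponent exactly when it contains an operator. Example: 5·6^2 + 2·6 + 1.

i=0: 13 = 2^(2 + 1) + 2^2 + 1 (b=2); 2→3: 3^(3 + 1) + 3^3 + 1 = 109; 109−1 = 108
i=1: 108 = 3^(3 + 1) + 3^3 (b=3); 3→4: 4^(4 + 1) + 4^4 = 1280; 1280−1 = 1279
i=2: 1279 = 4^(4 + 1) + 3·4^3 + 3·4^2 + 3·4 + 3 (b=4); 4→5: 5^(5 + 1) + 3·5^3 + 3·5^2 + 3·5 + 3 = 16093; 16093−1 = 16092
i=3: 16092 = 5^(5 + 1) + 3·5^3 + 3·5^2 + 3·5 + 2 (b=5); 5→6: 6^(6 + 1) + 3·6^3 + 3·6^2 + 3·6 + 2 = 280712; 280712−1 = 280711
i=4: 280711 = 6^(6 + 1) + 3·6^3 + 3·6^2 + 3·6 + 1 (b=6); 6→7: 7^(7 + 1) + 3·7^3 + 3·7^2 + 3·7 + 1 = 5765999; 5765999−1 = 5765998

6^(6 + 1) + 3·6^3 + 3·6^2 + 3·6 + 1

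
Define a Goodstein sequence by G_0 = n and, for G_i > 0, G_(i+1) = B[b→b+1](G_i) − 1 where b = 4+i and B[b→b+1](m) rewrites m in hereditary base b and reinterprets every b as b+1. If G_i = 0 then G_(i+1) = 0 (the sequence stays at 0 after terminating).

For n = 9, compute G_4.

11

G_0 = 9. HB_4(9) = 2·4 + 1. Bump = 11. G_1 = 10.
G_1 = 10. HB_5(10) = 2·5. Bump = 12. G_2 = 11.
G_2 = 11. HB_6(11) = 6 + 5. Bump = 12. G_3 = 11.
G_3 = 11. HB_7(11) = 7 + 4. Bump = 12. G_4 = 11.
G_4 = 11. HB_8(11) = 8 + 3. Bump = 12. G_5 = 11.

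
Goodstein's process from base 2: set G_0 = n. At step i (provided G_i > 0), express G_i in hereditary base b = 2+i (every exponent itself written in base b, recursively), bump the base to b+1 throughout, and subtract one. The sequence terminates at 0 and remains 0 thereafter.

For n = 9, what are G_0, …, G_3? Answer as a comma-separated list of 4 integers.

9 —HB2→ 2^(2 + 1) + 1 —bump→ 3^(3 + 1) + 1 = 82 —(−1)→ 81
81 —HB3→ 3^(3 + 1) —bump→ 4^(4 + 1) = 1024 —(−1)→ 1023
1023 —HB4→ 3·4^4 + 3·4^3 + 3·4^2 + 3·4 + 3 —bump→ 3·5^5 + 3·5^3 + 3·5^2 + 3·5 + 3 = 9843 —(−1)→ 9842

9, 81, 1023, 9842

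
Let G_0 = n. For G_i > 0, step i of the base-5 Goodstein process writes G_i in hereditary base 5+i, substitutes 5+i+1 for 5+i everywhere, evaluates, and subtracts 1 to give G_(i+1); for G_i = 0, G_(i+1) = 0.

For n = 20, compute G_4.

20 —HB5→ 4·5 —bump→ 4·6 = 24 —(−1)→ 23
23 —HB6→ 3·6 + 5 —bump→ 3·7 + 5 = 26 —(−1)→ 25
25 —HB7→ 3·7 + 4 —bump→ 3·8 + 4 = 28 —(−1)→ 27
27 —HB8→ 3·8 + 3 —bump→ 3·9 + 3 = 30 —(−1)→ 29
29 —HB9→ 3·9 + 2 —bump→ 3·10 + 2 = 32 —(−1)→ 31

29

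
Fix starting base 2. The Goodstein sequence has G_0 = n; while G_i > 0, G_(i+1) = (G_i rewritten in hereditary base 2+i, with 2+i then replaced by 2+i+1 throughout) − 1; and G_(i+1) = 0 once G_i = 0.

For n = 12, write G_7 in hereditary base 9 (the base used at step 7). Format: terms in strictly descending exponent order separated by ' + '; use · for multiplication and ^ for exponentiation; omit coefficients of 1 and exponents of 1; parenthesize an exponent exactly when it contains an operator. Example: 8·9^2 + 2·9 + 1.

base 2: 12 = 2^(2 + 1) + 2^2; at 3: 3^(3 + 1) + 3^3 = 108; next = 107
base 3: 107 = 3^(3 + 1) + 2·3^2 + 2·3 + 2; at 4: 4^(4 + 1) + 2·4^2 + 2·4 + 2 = 1066; next = 1065
base 4: 1065 = 4^(4 + 1) + 2·4^2 + 2·4 + 1; at 5: 5^(5 + 1) + 2·5^2 + 2·5 + 1 = 15686; next = 15685
base 5: 15685 = 5^(5 + 1) + 2·5^2 + 2·5; at 6: 6^(6 + 1) + 2·6^2 + 2·6 = 280020; next = 280019
base 6: 280019 = 6^(6 + 1) + 2·6^2 + 6 + 5; at 7: 7^(7 + 1) + 2·7^2 + 7 + 5 = 5764911; next = 5764910
base 7: 5764910 = 7^(7 + 1) + 2·7^2 + 7 + 4; at 8: 8^(8 + 1) + 2·8^2 + 8 + 4 = 134217868; next = 134217867
base 8: 134217867 = 8^(8 + 1) + 2·8^2 + 8 + 3; at 9: 9^(9 + 1) + 2·9^2 + 9 + 3 = 3486784575; next = 3486784574
base 9: 3486784574 = 9^(9 + 1) + 2·9^2 + 9 + 2; at 10: 10^(10 + 1) + 2·10^2 + 10 + 2 = 100000000212; next = 100000000211

9^(9 + 1) + 2·9^2 + 9 + 2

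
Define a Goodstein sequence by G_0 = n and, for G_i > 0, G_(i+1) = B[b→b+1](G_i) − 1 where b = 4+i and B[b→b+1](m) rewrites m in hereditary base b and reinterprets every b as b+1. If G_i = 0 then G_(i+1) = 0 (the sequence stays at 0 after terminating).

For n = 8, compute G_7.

G_0=8  [base 4] 2·4  →[4↦5]→  2·5 = 10  −1 ⇒ G_1=9
G_1=9  [base 5] 5 + 4  →[5↦6]→  6 + 4 = 10  −1 ⇒ G_2=9
G_2=9  [base 6] 6 + 3  →[6↦7]→  7 + 3 = 10  −1 ⇒ G_3=9
G_3=9  [base 7] 7 + 2  →[7↦8]→  8 + 2 = 10  −1 ⇒ G_4=9
G_4=9  [base 8] 8 + 1  →[8↦9]→  9 + 1 = 10  −1 ⇒ G_5=9
G_5=9  [base 9] 9  →[9↦10]→  10 = 10  −1 ⇒ G_6=9
G_6=9  [base 10] 9  →[10↦11]→  9 = 9  −1 ⇒ G_7=8

8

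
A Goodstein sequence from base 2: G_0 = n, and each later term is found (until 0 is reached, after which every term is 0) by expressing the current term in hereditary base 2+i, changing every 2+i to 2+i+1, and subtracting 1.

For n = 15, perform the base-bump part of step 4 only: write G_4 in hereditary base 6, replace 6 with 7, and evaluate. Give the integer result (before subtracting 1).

step 0: 15 = 2^(2 + 1) + 2^2 + 2 + 1; sub 3 for 2: 3^(3 + 1) + 3^3 + 3 + 1; = 112; G_1 = 112−1 = 111
step 1: 111 = 3^(3 + 1) + 3^3 + 3; sub 4 for 3: 4^(4 + 1) + 4^4 + 4; = 1284; G_2 = 1284−1 = 1283
step 2: 1283 = 4^(4 + 1) + 4^4 + 3; sub 5 for 4: 5^(5 + 1) + 5^5 + 3; = 18753; G_3 = 18753−1 = 18752
step 3: 18752 = 5^(5 + 1) + 5^5 + 2; sub 6 for 5: 6^(6 + 1) + 6^6 + 2; = 326594; G_4 = 326594−1 = 326593

6588345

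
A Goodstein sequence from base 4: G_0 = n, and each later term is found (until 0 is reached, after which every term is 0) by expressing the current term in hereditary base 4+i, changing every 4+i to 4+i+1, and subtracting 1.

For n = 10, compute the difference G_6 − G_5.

0

[0] 10 ≡ 2·4 + 2 (base 4). Lift 5: 12. −1: 11.
[1] 11 ≡ 2·5 + 1 (base 5). Lift 6: 13. −1: 12.
[2] 12 ≡ 2·6 (base 6). Lift 7: 14. −1: 13.
[3] 13 ≡ 7 + 6 (base 7). Lift 8: 14. −1: 13.
[4] 13 ≡ 8 + 5 (base 8). Lift 9: 14. −1: 13.
[5] 13 ≡ 9 + 4 (base 9). Lift 10: 14. −1: 13.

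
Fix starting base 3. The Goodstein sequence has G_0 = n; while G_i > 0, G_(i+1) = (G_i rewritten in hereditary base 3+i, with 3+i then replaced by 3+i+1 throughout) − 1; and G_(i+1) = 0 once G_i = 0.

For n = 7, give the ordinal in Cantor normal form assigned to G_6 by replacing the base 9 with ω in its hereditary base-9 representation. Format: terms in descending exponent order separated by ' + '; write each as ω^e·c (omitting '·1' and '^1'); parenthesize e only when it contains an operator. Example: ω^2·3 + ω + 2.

ω

[0] 7 ≡ 2·3 + 1 (base 3). Lift 4: 9. −1: 8.
[1] 8 ≡ 2·4 (base 4). Lift 5: 10. −1: 9.
[2] 9 ≡ 5 + 4 (base 5). Lift 6: 10. −1: 9.
[3] 9 ≡ 6 + 3 (base 6). Lift 7: 10. −1: 9.
[4] 9 ≡ 7 + 2 (base 7). Lift 8: 10. −1: 9.
[5] 9 ≡ 8 + 1 (base 8). Lift 9: 10. −1: 9.
[6] 9 ≡ 9 (base 9). Lift 10: 10. −1: 9.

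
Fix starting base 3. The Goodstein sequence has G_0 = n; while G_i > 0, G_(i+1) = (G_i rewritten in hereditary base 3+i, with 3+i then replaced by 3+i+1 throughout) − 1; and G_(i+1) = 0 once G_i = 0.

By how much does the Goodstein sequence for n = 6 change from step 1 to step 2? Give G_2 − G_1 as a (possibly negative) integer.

0

i=0: 6 = 2·3 (b=3); 3→4: 2·4 = 8; 8−1 = 7
i=1: 7 = 4 + 3 (b=4); 4→5: 5 + 3 = 8; 8−1 = 7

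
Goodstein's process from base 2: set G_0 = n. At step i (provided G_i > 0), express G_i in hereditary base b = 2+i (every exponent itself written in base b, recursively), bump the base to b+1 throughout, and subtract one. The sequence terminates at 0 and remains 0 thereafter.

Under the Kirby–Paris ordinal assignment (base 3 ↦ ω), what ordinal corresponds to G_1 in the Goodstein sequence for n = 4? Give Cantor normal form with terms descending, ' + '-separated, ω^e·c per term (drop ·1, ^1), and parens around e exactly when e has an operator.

ω^2·2 + ω·2 + 2

base 2: 4 = 2^2; at 3: 3^3 = 27; next = 26
base 3: 26 = 2·3^2 + 2·3 + 2; at 4: 2·4^2 + 2·4 + 2 = 42; next = 41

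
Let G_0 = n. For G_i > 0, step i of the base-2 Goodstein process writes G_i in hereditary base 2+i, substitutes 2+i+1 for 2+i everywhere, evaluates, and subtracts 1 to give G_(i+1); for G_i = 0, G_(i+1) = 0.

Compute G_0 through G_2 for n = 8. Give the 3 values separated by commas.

8, 80, 553

8 —HB2→ 2^(2 + 1) —bump→ 3^(3 + 1) = 81 —(−1)→ 80
80 —HB3→ 2·3^3 + 2·3^2 + 2·3 + 2 —bump→ 2·4^4 + 2·4^2 + 2·4 + 2 = 554 —(−1)→ 553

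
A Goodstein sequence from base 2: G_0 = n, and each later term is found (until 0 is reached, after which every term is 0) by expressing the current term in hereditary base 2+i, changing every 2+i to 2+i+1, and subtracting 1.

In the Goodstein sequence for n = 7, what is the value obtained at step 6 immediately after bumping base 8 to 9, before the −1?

37665880

7 —HB2→ 2^2 + 2 + 1 —bump→ 3^3 + 3 + 1 = 31 —(−1)→ 30
30 —HB3→ 3^3 + 3 —bump→ 4^4 + 4 = 260 —(−1)→ 259
259 —HB4→ 4^4 + 3 —bump→ 5^5 + 3 = 3128 —(−1)→ 3127
3127 —HB5→ 5^5 + 2 —bump→ 6^6 + 2 = 46658 —(−1)→ 46657
46657 —HB6→ 6^6 + 1 —bump→ 7^7 + 1 = 823544 —(−1)→ 823543
823543 —HB7→ 7^7 —bump→ 8^8 = 16777216 —(−1)→ 16777215
16777215 —HB8→ 7·8^7 + 7·8^6 + 7·8^5 + 7·8^4 + 7·8^3 + 7·8^2 + 7·8 + 7 —bump→ 7·9^7 + 7·9^6 + 7·9^5 + 7·9^4 + 7·9^3 + 7·9^2 + 7·9 + 7 = 37665880 —(−1)→ 37665879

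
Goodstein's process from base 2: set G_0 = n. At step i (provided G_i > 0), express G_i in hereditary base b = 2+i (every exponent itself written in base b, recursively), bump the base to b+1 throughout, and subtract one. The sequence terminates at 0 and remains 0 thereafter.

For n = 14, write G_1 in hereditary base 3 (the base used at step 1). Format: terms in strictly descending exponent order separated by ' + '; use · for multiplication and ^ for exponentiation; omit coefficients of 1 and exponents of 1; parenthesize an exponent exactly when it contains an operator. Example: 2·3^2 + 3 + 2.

3^(3 + 1) + 3^3 + 2

i=0: 14 = 2^(2 + 1) + 2^2 + 2 (b=2); 2→3: 3^(3 + 1) + 3^3 + 3 = 111; 111−1 = 110
i=1: 110 = 3^(3 + 1) + 3^3 + 2 (b=3); 3→4: 4^(4 + 1) + 4^4 + 2 = 1282; 1282−1 = 1281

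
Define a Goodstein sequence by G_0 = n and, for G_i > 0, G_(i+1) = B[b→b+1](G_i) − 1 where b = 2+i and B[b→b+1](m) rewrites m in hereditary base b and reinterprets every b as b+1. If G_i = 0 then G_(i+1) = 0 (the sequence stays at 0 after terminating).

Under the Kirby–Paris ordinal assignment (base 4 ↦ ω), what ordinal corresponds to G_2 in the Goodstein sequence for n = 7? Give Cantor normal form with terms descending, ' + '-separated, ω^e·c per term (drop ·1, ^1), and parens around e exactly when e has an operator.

base 2: 7 = 2^2 + 2 + 1; at 3: 3^3 + 3 + 1 = 31; next = 30
base 3: 30 = 3^3 + 3; at 4: 4^4 + 4 = 260; next = 259
base 4: 259 = 4^4 + 3; at 5: 5^5 + 3 = 3128; next = 3127

ω^ω + 3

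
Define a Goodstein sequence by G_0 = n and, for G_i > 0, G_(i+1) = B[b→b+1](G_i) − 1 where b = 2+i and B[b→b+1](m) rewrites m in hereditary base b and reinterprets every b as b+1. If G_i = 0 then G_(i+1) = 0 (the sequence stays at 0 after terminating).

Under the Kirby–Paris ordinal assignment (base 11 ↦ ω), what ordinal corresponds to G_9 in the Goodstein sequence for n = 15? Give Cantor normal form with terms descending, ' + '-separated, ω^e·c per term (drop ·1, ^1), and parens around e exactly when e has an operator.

ω^(ω + 1) + ω^7·7 + ω^6·7 + ω^5·7 + ω^4·7 + ω^3·7 + ω^2·7 + ω·7 + 4

[0] 15 ≡ 2^(2 + 1) + 2^2 + 2 + 1 (base 2). Lift 3: 112. −1: 111.
[1] 111 ≡ 3^(3 + 1) + 3^3 + 3 (base 3). Lift 4: 1284. −1: 1283.
[2] 1283 ≡ 4^(4 + 1) + 4^4 + 3 (base 4). Lift 5: 18753. −1: 18752.
[3] 18752 ≡ 5^(5 + 1) + 5^5 + 2 (base 5). Lift 6: 326594. −1: 326593.
[4] 326593 ≡ 6^(6 + 1) + 6^6 + 1 (base 6). Lift 7: 6588345. −1: 6588344.
[5] 6588344 ≡ 7^(7 + 1) + 7^7 (base 7). Lift 8: 150994944. −1: 150994943.
[6] 150994943 ≡ 8^(8 + 1) + 7·8^7 + 7·8^6 + 7·8^5 + 7·8^4 + 7·8^3 + 7·8^2 + 7·8 + 7 (base 8). Lift 9: 3524450281. −1: 3524450280.
[7] 3524450280 ≡ 9^(9 + 1) + 7·9^7 + 7·9^6 + 7·9^5 + 7·9^4 + 7·9^3 + 7·9^2 + 7·9 + 6 (base 9). Lift 10: 100077777776. −1: 100077777775.
[8] 100077777775 ≡ 10^(10 + 1) + 7·10^7 + 7·10^6 + 7·10^5 + 7·10^4 + 7·10^3 + 7·10^2 + 7·10 + 5 (base 10). Lift 11: 3138578427935. −1: 3138578427934.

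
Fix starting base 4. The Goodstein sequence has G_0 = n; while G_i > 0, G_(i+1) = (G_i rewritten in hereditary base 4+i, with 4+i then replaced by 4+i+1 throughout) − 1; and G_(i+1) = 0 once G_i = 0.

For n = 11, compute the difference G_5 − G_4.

step 0: 11 = 2·4 + 3; sub 5 for 4: 2·5 + 3; = 13; G_1 = 13−1 = 12
step 1: 12 = 2·5 + 2; sub 6 for 5: 2·6 + 2; = 14; G_2 = 14−1 = 13
step 2: 13 = 2·6 + 1; sub 7 for 6: 2·7 + 1; = 15; G_3 = 15−1 = 14
step 3: 14 = 2·7; sub 8 for 7: 2·8; = 16; G_4 = 16−1 = 15
step 4: 15 = 8 + 7; sub 9 for 8: 9 + 7; = 16; G_5 = 16−1 = 15

0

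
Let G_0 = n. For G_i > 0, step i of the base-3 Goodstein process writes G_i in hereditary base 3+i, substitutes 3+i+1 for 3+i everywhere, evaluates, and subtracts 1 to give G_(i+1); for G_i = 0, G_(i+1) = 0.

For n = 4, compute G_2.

4

4 —HB3→ 3 + 1 —bump→ 4 + 1 = 5 —(−1)→ 4
4 —HB4→ 4 —bump→ 5 = 5 —(−1)→ 4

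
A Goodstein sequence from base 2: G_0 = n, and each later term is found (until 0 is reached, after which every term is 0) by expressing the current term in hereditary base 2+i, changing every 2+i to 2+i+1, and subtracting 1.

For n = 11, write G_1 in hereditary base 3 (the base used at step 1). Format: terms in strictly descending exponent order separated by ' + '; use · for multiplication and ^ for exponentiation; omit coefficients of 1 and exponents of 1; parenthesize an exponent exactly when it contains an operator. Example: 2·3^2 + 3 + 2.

3^(3 + 1) + 3

[0] 11 ≡ 2^(2 + 1) + 2 + 1 (base 2). Lift 3: 85. −1: 84.
[1] 84 ≡ 3^(3 + 1) + 3 (base 3). Lift 4: 1028. −1: 1027.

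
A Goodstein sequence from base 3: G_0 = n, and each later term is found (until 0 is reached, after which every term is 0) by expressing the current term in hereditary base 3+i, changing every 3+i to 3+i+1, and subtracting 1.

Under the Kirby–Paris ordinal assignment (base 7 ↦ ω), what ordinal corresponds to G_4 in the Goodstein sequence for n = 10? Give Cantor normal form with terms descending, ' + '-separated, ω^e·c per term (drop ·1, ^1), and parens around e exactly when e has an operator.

G_0 = 10. HB_3(10) = 3^2 + 1. Bump = 17. G_1 = 16.
G_1 = 16. HB_4(16) = 4^2. Bump = 25. G_2 = 24.
G_2 = 24. HB_5(24) = 4·5 + 4. Bump = 28. G_3 = 27.
G_3 = 27. HB_6(27) = 4·6 + 3. Bump = 31. G_4 = 30.
G_4 = 30. HB_7(30) = 4·7 + 2. Bump = 34. G_5 = 33.

ω·4 + 2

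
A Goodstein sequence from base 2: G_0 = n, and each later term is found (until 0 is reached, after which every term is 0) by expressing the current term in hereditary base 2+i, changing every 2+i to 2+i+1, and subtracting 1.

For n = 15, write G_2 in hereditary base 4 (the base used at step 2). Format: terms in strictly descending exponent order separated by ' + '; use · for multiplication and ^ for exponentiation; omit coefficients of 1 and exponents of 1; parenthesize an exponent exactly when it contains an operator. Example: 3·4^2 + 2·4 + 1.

step 0: 15 = 2^(2 + 1) + 2^2 + 2 + 1; sub 3 for 2: 3^(3 + 1) + 3^3 + 3 + 1; = 112; G_1 = 112−1 = 111
step 1: 111 = 3^(3 + 1) + 3^3 + 3; sub 4 for 3: 4^(4 + 1) + 4^4 + 4; = 1284; G_2 = 1284−1 = 1283
step 2: 1283 = 4^(4 + 1) + 4^4 + 3; sub 5 for 4: 5^(5 + 1) + 5^5 + 3; = 18753; G_3 = 18753−1 = 18752

4^(4 + 1) + 4^4 + 3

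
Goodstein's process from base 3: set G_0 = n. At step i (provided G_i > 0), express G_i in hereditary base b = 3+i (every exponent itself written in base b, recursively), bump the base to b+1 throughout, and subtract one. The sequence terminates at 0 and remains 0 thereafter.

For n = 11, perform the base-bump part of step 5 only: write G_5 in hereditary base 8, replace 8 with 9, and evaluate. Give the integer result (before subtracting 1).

G_0 = 11. HB_3(11) = 3^2 + 2. Bump = 18. G_1 = 17.
G_1 = 17. HB_4(17) = 4^2 + 1. Bump = 26. G_2 = 25.
G_2 = 25. HB_5(25) = 5^2. Bump = 36. G_3 = 35.
G_3 = 35. HB_6(35) = 5·6 + 5. Bump = 40. G_4 = 39.
G_4 = 39. HB_7(39) = 5·7 + 4. Bump = 44. G_5 = 43.
G_5 = 43. HB_8(43) = 5·8 + 3. Bump = 48. G_6 = 47.

48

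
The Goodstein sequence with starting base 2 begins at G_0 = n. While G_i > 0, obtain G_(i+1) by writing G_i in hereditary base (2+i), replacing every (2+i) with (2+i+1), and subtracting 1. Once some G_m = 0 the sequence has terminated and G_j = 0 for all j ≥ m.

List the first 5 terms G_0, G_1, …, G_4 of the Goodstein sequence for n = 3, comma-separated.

3, 3, 3, 2, 1

(0) 3|_2 = 2 + 1 ↦ 3 + 1|_3 = 4 ⇒ 3
(1) 3|_3 = 3 ↦ 4|_4 = 4 ⇒ 3
(2) 3|_4 = 3 ↦ 3|_5 = 3 ⇒ 2
(3) 2|_5 = 2 ↦ 2|_6 = 2 ⇒ 1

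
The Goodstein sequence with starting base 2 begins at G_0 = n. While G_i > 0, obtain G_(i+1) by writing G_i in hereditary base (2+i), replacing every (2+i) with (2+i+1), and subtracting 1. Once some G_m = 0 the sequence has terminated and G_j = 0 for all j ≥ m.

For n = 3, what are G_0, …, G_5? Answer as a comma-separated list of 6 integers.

3, 3, 3, 2, 1, 0

G_0 = 3. HB_2(3) = 2 + 1. Bump = 4. G_1 = 3.
G_1 = 3. HB_3(3) = 3. Bump = 4. G_2 = 3.
G_2 = 3. HB_4(3) = 3. Bump = 3. G_3 = 2.
G_3 = 2. HB_5(2) = 2. Bump = 2. G_4 = 1.
G_4 = 1. HB_6(1) = 1. Bump = 1. G_5 = 0.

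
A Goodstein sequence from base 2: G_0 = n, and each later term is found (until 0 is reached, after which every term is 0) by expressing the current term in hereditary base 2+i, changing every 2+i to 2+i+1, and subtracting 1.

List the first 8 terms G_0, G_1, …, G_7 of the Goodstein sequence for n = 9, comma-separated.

9, 81, 1023, 9842, 140743, 2471826, 50333399, 1162263921

[0] 9 ≡ 2^(2 + 1) + 1 (base 2). Lift 3: 82. −1: 81.
[1] 81 ≡ 3^(3 + 1) (base 3). Lift 4: 1024. −1: 1023.
[2] 1023 ≡ 3·4^4 + 3·4^3 + 3·4^2 + 3·4 + 3 (base 4). Lift 5: 9843. −1: 9842.
[3] 9842 ≡ 3·5^5 + 3·5^3 + 3·5^2 + 3·5 + 2 (base 5). Lift 6: 140744. −1: 140743.
[4] 140743 ≡ 3·6^6 + 3·6^3 + 3·6^2 + 3·6 + 1 (base 6). Lift 7: 2471827. −1: 2471826.
[5] 2471826 ≡ 3·7^7 + 3·7^3 + 3·7^2 + 3·7 (base 7). Lift 8: 50333400. −1: 50333399.
[6] 50333399 ≡ 3·8^8 + 3·8^3 + 3·8^2 + 2·8 + 7 (base 8). Lift 9: 1162263922. −1: 1162263921.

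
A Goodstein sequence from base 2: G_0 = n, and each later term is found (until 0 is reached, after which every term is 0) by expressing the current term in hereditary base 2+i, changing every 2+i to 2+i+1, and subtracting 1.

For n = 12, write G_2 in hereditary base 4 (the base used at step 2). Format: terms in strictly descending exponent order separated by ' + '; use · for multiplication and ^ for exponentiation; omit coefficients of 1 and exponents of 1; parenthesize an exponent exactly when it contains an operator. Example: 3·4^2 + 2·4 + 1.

base 2: 12 = 2^(2 + 1) + 2^2; at 3: 3^(3 + 1) + 3^3 = 108; next = 107
base 3: 107 = 3^(3 + 1) + 2·3^2 + 2·3 + 2; at 4: 4^(4 + 1) + 2·4^2 + 2·4 + 2 = 1066; next = 1065

4^(4 + 1) + 2·4^2 + 2·4 + 1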